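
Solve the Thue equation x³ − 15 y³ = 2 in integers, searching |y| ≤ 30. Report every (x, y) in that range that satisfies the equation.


The equation is x³ - 15y³ = 2. For fixed y, x³ = 15·y³ + 2, so a solution requires the RHS to be a perfect cube.
Strategy: iterate y from -30 to 30, compute RHS = 15·y³ + 2, and check whether it is a (positive or negative) perfect cube.
Check small values of y:
  y = 0: RHS = 2 is not a perfect cube.
  y = 1: RHS = 17 is not a perfect cube.
  y = -1: RHS = -13 is not a perfect cube.
  y = 2: RHS = 122 is not a perfect cube.
  y = -2: RHS = -118 is not a perfect cube.
  y = 3: RHS = 407 is not a perfect cube.
  y = -3: RHS = -403 is not a perfect cube.
Continuing the search up to |y| = 30 finds no solutions either.
No (x, y) in the scanned range satisfies the equation.

No integer solutions with |y| ≤ 30.


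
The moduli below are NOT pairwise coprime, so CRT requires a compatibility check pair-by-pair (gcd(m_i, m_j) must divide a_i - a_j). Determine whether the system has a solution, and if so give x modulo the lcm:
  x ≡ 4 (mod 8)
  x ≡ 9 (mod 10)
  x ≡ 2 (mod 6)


Moduli 8, 10, 6 are not pairwise coprime, so CRT works modulo lcm(m_i) when all pairwise compatibility conditions hold.
Pairwise compatibility: gcd(m_i, m_j) must divide a_i - a_j for every pair.
Merge one congruence at a time:
  Start: x ≡ 4 (mod 8).
  Combine with x ≡ 9 (mod 10): gcd(8, 10) = 2, and 9 - 4 = 5 is NOT divisible by 2.
    ⇒ system is inconsistent (no integer solution).

No solution (the system is inconsistent).


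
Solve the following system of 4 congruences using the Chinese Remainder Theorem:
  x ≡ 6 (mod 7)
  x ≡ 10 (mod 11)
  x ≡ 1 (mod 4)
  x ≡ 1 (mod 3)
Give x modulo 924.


Product of moduli M = 7 · 11 · 4 · 3 = 924.
Merge one congruence at a time:
  Start: x ≡ 6 (mod 7).
  Combine with x ≡ 10 (mod 11); new modulus lcm = 77.
    Write x = 6 + 7·t and substitute into x ≡ 10 (mod 11): 7·t ≡ 10 − 6 = 4 (mod 11).
    The inverse of 7 mod 11 is 8 (since 7·8 = 56 = 5·11 + 1), so t ≡ 8·4 = 32 ≡ 10 (mod 11).
    Then x = 6 + 7·10 = 76, valid modulo lcm(7, 11) = 77: x ≡ 76 (mod 77).
  Combine with x ≡ 1 (mod 4); new modulus lcm = 308.
    Write x = 76 + 77·t and substitute into x ≡ 1 (mod 4): 77·t ≡ 1 − 76 = -75 (mod 4).
    Reduce coefficients mod 4: 1·t ≡ 1 (mod 4).
    So t ≡ 1 (mod 4).
    Then x = 76 + 77·1 = 153, valid modulo lcm(77, 4) = 308: x ≡ 153 (mod 308).
  Combine with x ≡ 1 (mod 3); new modulus lcm = 924.
    Write x = 153 + 308·t and substitute into x ≡ 1 (mod 3): 308·t ≡ 1 − 153 = -152 (mod 3).
    Reduce coefficients mod 3: 2·t ≡ 1 (mod 3).
    The inverse of 2 mod 3 is 2 (since 2·2 = 4 = 1·3 + 1), so t ≡ 2·1 = 2 ≡ 2 (mod 3).
    Then x = 153 + 308·2 = 769, valid modulo lcm(308, 3) = 924: x ≡ 769 (mod 924).
Verify against each original: 769 mod 7 = 6, 769 mod 11 = 10, 769 mod 4 = 1, 769 mod 3 = 1.

x ≡ 769 (mod 924).


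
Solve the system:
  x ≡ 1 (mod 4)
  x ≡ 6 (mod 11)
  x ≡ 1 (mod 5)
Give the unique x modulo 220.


Moduli 4, 11, 5 are pairwise coprime; by CRT there is a unique solution modulo M = 4 · 11 · 5 = 220.
Solve pairwise, accumulating the modulus:
  Start with x ≡ 1 (mod 4).
  Combine with x ≡ 6 (mod 11): since gcd(4, 11) = 1, we get a unique residue mod 44.
    Write x = 1 + 4·t and substitute into x ≡ 6 (mod 11): 4·t ≡ 6 − 1 = 5 (mod 11).
    The inverse of 4 mod 11 is 3 (since 4·3 = 12 = 1·11 + 1), so t ≡ 3·5 = 15 ≡ 4 (mod 11).
    Then x = 1 + 4·4 = 17, valid modulo lcm(4, 11) = 44: x ≡ 17 (mod 44).
  Combine with x ≡ 1 (mod 5): since gcd(44, 5) = 1, we get a unique residue mod 220.
    Write x = 17 + 44·t and substitute into x ≡ 1 (mod 5): 44·t ≡ 1 − 17 = -16 (mod 5).
    Reduce coefficients mod 5: 4·t ≡ 4 (mod 5).
    The inverse of 4 mod 5 is 4 (since 4·4 = 16 = 3·5 + 1), so t ≡ 4·4 = 16 ≡ 1 (mod 5).
    Then x = 17 + 44·1 = 61, valid modulo lcm(44, 5) = 220: x ≡ 61 (mod 220).
Verify: 61 mod 4 = 1 ✓, 61 mod 11 = 6 ✓, 61 mod 5 = 1 ✓.

x ≡ 61 (mod 220).


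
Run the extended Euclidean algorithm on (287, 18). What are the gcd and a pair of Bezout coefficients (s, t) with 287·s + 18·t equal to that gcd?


Euclidean algorithm on (287, 18) — divide until remainder is 0:
  287 = 15 · 18 + 17
  18 = 1 · 17 + 1
  17 = 17 · 1 + 0
gcd(287, 18) = 1.
Track Bezout coefficients alongside the remainders: start with r₀ = 287 = a·1 + b·0 (s = 1, t = 0) and r₁ = 18 = a·0 + b·1 (s = 0, t = 1); each new remainder r_{k+1} = r_{k-1} − q_k·r_k inherits s_{k+1} = s_{k-1} − q_k·s_k, t_{k+1} = t_{k-1} − q_k·t_k, so r_k = a·s_k + b·t_k at every step:
  q = 15: r = 17, s = 1 − 15·0 = 1, t = 0 − 15·1 = -15  (check: 287·1 + 18·(-15) = 17)
  q = 1: r = 1, s = 0 − 1·1 = -1, t = 1 − 1·(-15) = 16  (check: 287·(-1) + 18·16 = 1)
The row with r = 1 (the gcd) gives the Bezout coefficients s = -1, t = 16.
Result: 287 · (-1) + 18 · (16) = 1.

gcd(287, 18) = 1; s = -1, t = 16 (check: 287·(-1) + 18·16 = 1).


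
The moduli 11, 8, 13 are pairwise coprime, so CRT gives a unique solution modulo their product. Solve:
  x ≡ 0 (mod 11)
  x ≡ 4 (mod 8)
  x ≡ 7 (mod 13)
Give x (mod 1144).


Moduli 11, 8, 13 are pairwise coprime; by CRT there is a unique solution modulo M = 11 · 8 · 13 = 1144.
Solve pairwise, accumulating the modulus:
  Start with x ≡ 0 (mod 11).
  Combine with x ≡ 4 (mod 8): since gcd(11, 8) = 1, we get a unique residue mod 88.
    Write x = 0 + 11·t and substitute into x ≡ 4 (mod 8): 11·t ≡ 4 − 0 = 4 (mod 8).
    Reduce coefficients mod 8: 3·t ≡ 4 (mod 8).
    The inverse of 3 mod 8 is 3 (since 3·3 = 9 = 1·8 + 1), so t ≡ 3·4 = 12 ≡ 4 (mod 8).
    Then x = 0 + 11·4 = 44, valid modulo lcm(11, 8) = 88: x ≡ 44 (mod 88).
  Combine with x ≡ 7 (mod 13): since gcd(88, 13) = 1, we get a unique residue mod 1144.
    Write x = 44 + 88·t and substitute into x ≡ 7 (mod 13): 88·t ≡ 7 − 44 = -37 (mod 13).
    Reduce coefficients mod 13: 10·t ≡ 2 (mod 13).
    The inverse of 10 mod 13 is 4 (since 10·4 = 40 = 3·13 + 1), so t ≡ 4·2 = 8 ≡ 8 (mod 13).
    Then x = 44 + 88·8 = 748, valid modulo lcm(88, 13) = 1144: x ≡ 748 (mod 1144).
Verify: 748 mod 11 = 0 ✓, 748 mod 8 = 4 ✓, 748 mod 13 = 7 ✓.

x ≡ 748 (mod 1144).


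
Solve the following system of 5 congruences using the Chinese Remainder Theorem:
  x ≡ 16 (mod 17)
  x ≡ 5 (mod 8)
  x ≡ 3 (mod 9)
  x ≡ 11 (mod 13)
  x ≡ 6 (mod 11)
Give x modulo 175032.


Product of moduli M = 17 · 8 · 9 · 13 · 11 = 175032.
Merge one congruence at a time:
  Start: x ≡ 16 (mod 17).
  Combine with x ≡ 5 (mod 8); new modulus lcm = 136.
    Write x = 16 + 17·t and substitute into x ≡ 5 (mod 8): 17·t ≡ 5 − 16 = -11 (mod 8).
    Reduce coefficients mod 8: 1·t ≡ 5 (mod 8).
    So t ≡ 5 (mod 8).
    Then x = 16 + 17·5 = 101, valid modulo lcm(17, 8) = 136: x ≡ 101 (mod 136).
  Combine with x ≡ 3 (mod 9); new modulus lcm = 1224.
    Write x = 101 + 136·t and substitute into x ≡ 3 (mod 9): 136·t ≡ 3 − 101 = -98 (mod 9).
    Reduce coefficients mod 9: 1·t ≡ 1 (mod 9).
    So t ≡ 1 (mod 9).
    Then x = 101 + 136·1 = 237, valid modulo lcm(136, 9) = 1224: x ≡ 237 (mod 1224).
  Combine with x ≡ 11 (mod 13); new modulus lcm = 15912.
    Write x = 237 + 1224·t and substitute into x ≡ 11 (mod 13): 1224·t ≡ 11 − 237 = -226 (mod 13).
    Reduce coefficients mod 13: 2·t ≡ 8 (mod 13).
    The inverse of 2 mod 13 is 7 (since 2·7 = 14 = 1·13 + 1), so t ≡ 7·8 = 56 ≡ 4 (mod 13).
    Then x = 237 + 1224·4 = 5133, valid modulo lcm(1224, 13) = 15912: x ≡ 5133 (mod 15912).
  Combine with x ≡ 6 (mod 11); new modulus lcm = 175032.
    Write x = 5133 + 15912·t and substitute into x ≡ 6 (mod 11): 15912·t ≡ 6 − 5133 = -5127 (mod 11).
    Reduce coefficients mod 11: 6·t ≡ 10 (mod 11).
    The inverse of 6 mod 11 is 2 (since 6·2 = 12 = 1·11 + 1), so t ≡ 2·10 = 20 ≡ 9 (mod 11).
    Then x = 5133 + 15912·9 = 148341, valid modulo lcm(15912, 11) = 175032: x ≡ 148341 (mod 175032).
Verify against each original: 148341 mod 17 = 16, 148341 mod 8 = 5, 148341 mod 9 = 3, 148341 mod 13 = 11, 148341 mod 11 = 6.

x ≡ 148341 (mod 175032).


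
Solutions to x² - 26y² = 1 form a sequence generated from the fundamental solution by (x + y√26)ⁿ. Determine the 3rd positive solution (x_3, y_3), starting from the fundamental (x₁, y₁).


Step 1: Find the fundamental solution (x₁, y₁) of x² - 26y² = 1.
  Expand √26 as a continued fraction. a₀ = ⌊√26⌋ = 5; iterate m_{k+1} = d_k·a_k − m_k, d_{k+1} = (26 − m_{k+1}²)/d_k, a_{k+1} = ⌊(a₀ + m_{k+1})/d_{k+1}⌋ (starting m₀ = 0, d₀ = 1), with convergents p_k = a_k·p_{k-1} + p_{k-2}, q_k = a_k·q_{k-1} + q_{k-2} (p₋₁ = 1, q₋₁ = 0):
  k = 0: a₀ = 5; p₀/q₀ = 5/1; p₀² − 26·q₀² = 25 − 26 = -1.
  k = 1: m = 5, d = 1, a = ⌊(5 + 5)/1⌋ = 10; p/q = (10·5 + 1)/(10·1 + 0) = 51/10; p² − 26·q² = 2601 − 2600 = 1.
  The first convergent with p² − 26·q² = 1 gives the fundamental solution (x₁, y₁) = (51, 10).
Step 2: Apply the recurrence (x_{n+1}, y_{n+1}) = (x₁x_n + 26y₁y_n, x₁y_n + y₁x_n) repeatedly.
  From (x_1, y_1) = (51, 10): x_2 = 51·51 + 26·10·10 = 5201; y_2 = 51·10 + 10·51 = 1020.
  From (x_2, y_2) = (5201, 1020): x_3 = 51·5201 + 26·10·1020 = 530451; y_3 = 51·1020 + 10·5201 = 104030.
Step 3: Verify x_3² - 26·y_3² = 281378263401 - 281378263400 = 1 (should be 1). ✓

(x_1, y_1) = (51, 10); (x_3, y_3) = (530451, 104030).


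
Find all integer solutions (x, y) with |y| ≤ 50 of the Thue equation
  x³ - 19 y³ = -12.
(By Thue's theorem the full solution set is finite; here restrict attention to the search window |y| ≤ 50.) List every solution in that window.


The equation is x³ - 19y³ = -12. For fixed y, x³ = 19·y³ − 12, so a solution requires the RHS to be a perfect cube.
Strategy: iterate y from -50 to 50, compute RHS = 19·y³ − 12, and check whether it is a (positive or negative) perfect cube.
Check small values of y:
  y = 0: RHS = -12 is not a perfect cube.
  y = 1: RHS = 7 is not a perfect cube.
  y = -1: RHS = -31 is not a perfect cube.
  y = 2: RHS = 140 is not a perfect cube.
  y = -2: RHS = -164 is not a perfect cube.
  y = 3: RHS = 501 is not a perfect cube.
  y = -3: RHS = -525 is not a perfect cube.
Continuing the search up to |y| = 50 finds no solutions either.
No (x, y) in the scanned range satisfies the equation.

No integer solutions with |y| ≤ 50.


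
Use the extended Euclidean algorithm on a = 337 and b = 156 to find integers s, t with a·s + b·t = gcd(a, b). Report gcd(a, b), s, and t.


Euclidean algorithm on (337, 156) — divide until remainder is 0:
  337 = 2 · 156 + 25
  156 = 6 · 25 + 6
  25 = 4 · 6 + 1
  6 = 6 · 1 + 0
gcd(337, 156) = 1.
Track Bezout coefficients alongside the remainders: start with r₀ = 337 = a·1 + b·0 (s = 1, t = 0) and r₁ = 156 = a·0 + b·1 (s = 0, t = 1); each new remainder r_{k+1} = r_{k-1} − q_k·r_k inherits s_{k+1} = s_{k-1} − q_k·s_k, t_{k+1} = t_{k-1} − q_k·t_k, so r_k = a·s_k + b·t_k at every step:
  q = 2: r = 25, s = 1 − 2·0 = 1, t = 0 − 2·1 = -2  (check: 337·1 + 156·(-2) = 25)
  q = 6: r = 6, s = 0 − 6·1 = -6, t = 1 − 6·(-2) = 13  (check: 337·(-6) + 156·13 = 6)
  q = 4: r = 1, s = 1 − 4·(-6) = 25, t = -2 − 4·13 = -54  (check: 337·25 + 156·(-54) = 1)
The row with r = 1 (the gcd) gives the Bezout coefficients s = 25, t = -54.
Result: 337 · (25) + 156 · (-54) = 1.

gcd(337, 156) = 1; s = 25, t = -54 (check: 337·25 + 156·(-54) = 1).


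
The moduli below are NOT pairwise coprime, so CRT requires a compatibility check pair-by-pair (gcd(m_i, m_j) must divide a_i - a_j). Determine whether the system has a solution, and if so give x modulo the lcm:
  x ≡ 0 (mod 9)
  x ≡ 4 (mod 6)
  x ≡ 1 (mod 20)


Moduli 9, 6, 20 are not pairwise coprime, so CRT works modulo lcm(m_i) when all pairwise compatibility conditions hold.
Pairwise compatibility: gcd(m_i, m_j) must divide a_i - a_j for every pair.
Merge one congruence at a time:
  Start: x ≡ 0 (mod 9).
  Combine with x ≡ 4 (mod 6): gcd(9, 6) = 3, and 4 - 0 = 4 is NOT divisible by 3.
    ⇒ system is inconsistent (no integer solution).

No solution (the system is inconsistent).


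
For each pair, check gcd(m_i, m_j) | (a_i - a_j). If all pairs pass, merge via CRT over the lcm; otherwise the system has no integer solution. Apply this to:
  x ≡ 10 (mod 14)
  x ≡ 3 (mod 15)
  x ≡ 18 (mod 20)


Moduli 14, 15, 20 are not pairwise coprime, so CRT works modulo lcm(m_i) when all pairwise compatibility conditions hold.
Pairwise compatibility: gcd(m_i, m_j) must divide a_i - a_j for every pair.
Merge one congruence at a time:
  Start: x ≡ 10 (mod 14).
  Combine with x ≡ 3 (mod 15): gcd(14, 15) = 1; 3 - 10 = -7, which IS divisible by 1, so compatible.
    Write x = 10 + 14·t and substitute into x ≡ 3 (mod 15): 14·t ≡ 3 − 10 = -7 (mod 15).
    Reduce coefficients mod 15: 14·t ≡ 8 (mod 15).
    The inverse of 14 mod 15 is 14 (since 14·14 = 196 = 13·15 + 1), so t ≡ 14·8 = 112 ≡ 7 (mod 15).
    Then x = 10 + 14·7 = 108, valid modulo lcm(14, 15) = 210: x ≡ 108 (mod 210).
  Combine with x ≡ 18 (mod 20): gcd(210, 20) = 10; 18 - 108 = -90, which IS divisible by 10, so compatible.
    Write x = 108 + 210·t and substitute into x ≡ 18 (mod 20): 210·t ≡ 18 − 108 = -90 (mod 20).
    Divide the congruence (and modulus) by g = 10: 21·t ≡ -9 (mod 2).
    Reduce coefficients mod 2: 1·t ≡ 1 (mod 2).
    So t ≡ 1 (mod 2).
    Then x = 108 + 210·1 = 318, valid modulo lcm(210, 20) = 420: x ≡ 318 (mod 420).
Verify: 318 mod 14 = 10, 318 mod 15 = 3, 318 mod 20 = 18.

x ≡ 318 (mod 420).


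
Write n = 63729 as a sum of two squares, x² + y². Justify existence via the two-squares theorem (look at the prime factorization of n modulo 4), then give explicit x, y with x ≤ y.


Step 1: Factor n = 63729 = 3^2 · 73 · 97.
Step 2: Check the mod-4 condition on each prime factor: 3 ≡ 3 (mod 4), exponent 2 (must be even); 73 ≡ 1 (mod 4), exponent 1; 97 ≡ 1 (mod 4), exponent 1.
All primes ≡ 3 (mod 4) appear to even exponent (or don't appear), so by the two-squares theorem n IS expressible as a sum of two squares.
Step 3: Build a representation. Group n = k² · m with k = 3 and m = 73 · 97 = 7081 (a product of primes ≡ 1 (mod 4)); a representation of m scales to one of n via (k·x)² + (k·y)² = k²(x² + y²). Each prime p ≡ 1 (mod 4) is itself a sum of two squares; find a² by testing p − a² for a perfect square:
  73: 73 − 1² = 72, 73 − 2² = 69, 73 − 3² = 64 = 8² ⇒ 73 = 3² + 8².
  97: 97 − 1² = 96, 97 − 2² = 93, 97 − 3² = 88, 97 − 4² = 81 = 9² ⇒ 97 = 4² + 9².
  Combine using the Brahmagupta–Fibonacci identity (a² + b²)(c² + d²) = (ac − bd)² + (ad + bc)² = (ac + bd)² + (ad − bc)²:
  73 · 97 = 7081: from (3² + 8²)(4² + 9²), take (3·4 − 8·9, 3·9 + 8·4) = (12 − 72, 27 + 32) = (-60, 59); dropping signs (only squares matter) gives (60, 59); check 60² + 59² = 3600 + 3481 = 7081 ✓.
  Scale by k = 3: (3·60, 3·59) = (180, 177).
Step 4: Order so x ≤ y and verify: 177² + 180² = 31329 + 32400 = 63729 = n. ✓

n = 63729 = 177² + 180² (one valid representation with x ≤ y).


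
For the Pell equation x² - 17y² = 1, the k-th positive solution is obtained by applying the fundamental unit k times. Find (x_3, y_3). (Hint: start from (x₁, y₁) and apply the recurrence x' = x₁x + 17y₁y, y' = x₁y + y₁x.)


Step 1: Find the fundamental solution (x₁, y₁) of x² - 17y² = 1.
  Expand √17 as a continued fraction. a₀ = ⌊√17⌋ = 4; iterate m_{k+1} = d_k·a_k − m_k, d_{k+1} = (17 − m_{k+1}²)/d_k, a_{k+1} = ⌊(a₀ + m_{k+1})/d_{k+1}⌋ (starting m₀ = 0, d₀ = 1), with convergents p_k = a_k·p_{k-1} + p_{k-2}, q_k = a_k·q_{k-1} + q_{k-2} (p₋₁ = 1, q₋₁ = 0):
  k = 0: a₀ = 4; p₀/q₀ = 4/1; p₀² − 17·q₀² = 16 − 17 = -1.
  k = 1: m = 4, d = 1, a = ⌊(4 + 4)/1⌋ = 8; p/q = (8·4 + 1)/(8·1 + 0) = 33/8; p² − 17·q² = 1089 − 1088 = 1.
  The first convergent with p² − 17·q² = 1 gives the fundamental solution (x₁, y₁) = (33, 8).
Step 2: Apply the recurrence (x_{n+1}, y_{n+1}) = (x₁x_n + 17y₁y_n, x₁y_n + y₁x_n) repeatedly.
  From (x_1, y_1) = (33, 8): x_2 = 33·33 + 17·8·8 = 2177; y_2 = 33·8 + 8·33 = 528.
  From (x_2, y_2) = (2177, 528): x_3 = 33·2177 + 17·8·528 = 143649; y_3 = 33·528 + 8·2177 = 34840.
Step 3: Verify x_3² - 17·y_3² = 20635035201 - 20635035200 = 1 (should be 1). ✓

(x_1, y_1) = (33, 8); (x_3, y_3) = (143649, 34840).


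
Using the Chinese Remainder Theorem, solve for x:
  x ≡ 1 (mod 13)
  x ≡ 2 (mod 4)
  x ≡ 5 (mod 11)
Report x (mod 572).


Moduli 13, 4, 11 are pairwise coprime; by CRT there is a unique solution modulo M = 13 · 4 · 11 = 572.
Solve pairwise, accumulating the modulus:
  Start with x ≡ 1 (mod 13).
  Combine with x ≡ 2 (mod 4): since gcd(13, 4) = 1, we get a unique residue mod 52.
    Write x = 1 + 13·t and substitute into x ≡ 2 (mod 4): 13·t ≡ 2 − 1 = 1 (mod 4).
    Reduce coefficients mod 4: 1·t ≡ 1 (mod 4).
    So t ≡ 1 (mod 4).
    Then x = 1 + 13·1 = 14, valid modulo lcm(13, 4) = 52: x ≡ 14 (mod 52).
  Combine with x ≡ 5 (mod 11): since gcd(52, 11) = 1, we get a unique residue mod 572.
    Write x = 14 + 52·t and substitute into x ≡ 5 (mod 11): 52·t ≡ 5 − 14 = -9 (mod 11).
    Reduce coefficients mod 11: 8·t ≡ 2 (mod 11).
    The inverse of 8 mod 11 is 7 (since 8·7 = 56 = 5·11 + 1), so t ≡ 7·2 = 14 ≡ 3 (mod 11).
    Then x = 14 + 52·3 = 170, valid modulo lcm(52, 11) = 572: x ≡ 170 (mod 572).
Verify: 170 mod 13 = 1 ✓, 170 mod 4 = 2 ✓, 170 mod 11 = 5 ✓.

x ≡ 170 (mod 572).


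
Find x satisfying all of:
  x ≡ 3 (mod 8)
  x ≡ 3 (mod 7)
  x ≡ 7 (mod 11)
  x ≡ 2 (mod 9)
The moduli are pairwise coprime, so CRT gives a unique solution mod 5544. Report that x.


Product of moduli M = 8 · 7 · 11 · 9 = 5544.
Merge one congruence at a time:
  Start: x ≡ 3 (mod 8).
  Combine with x ≡ 3 (mod 7); new modulus lcm = 56.
    Write x = 3 + 8·t and substitute into x ≡ 3 (mod 7): 8·t ≡ 3 − 3 = 0 (mod 7).
    Reduce coefficients mod 7: 1·t ≡ 0 (mod 7).
    So t ≡ 0 (mod 7).
    Then x = 3 + 8·0 = 3, valid modulo lcm(8, 7) = 56: x ≡ 3 (mod 56).
  Combine with x ≡ 7 (mod 11); new modulus lcm = 616.
    Write x = 3 + 56·t and substitute into x ≡ 7 (mod 11): 56·t ≡ 7 − 3 = 4 (mod 11).
    Reduce coefficients mod 11: 1·t ≡ 4 (mod 11).
    So t ≡ 4 (mod 11).
    Then x = 3 + 56·4 = 227, valid modulo lcm(56, 11) = 616: x ≡ 227 (mod 616).
  Combine with x ≡ 2 (mod 9); new modulus lcm = 5544.
    Write x = 227 + 616·t and substitute into x ≡ 2 (mod 9): 616·t ≡ 2 − 227 = -225 (mod 9).
    Reduce coefficients mod 9: 4·t ≡ 0 (mod 9).
    The inverse of 4 mod 9 is 7 (since 4·7 = 28 = 3·9 + 1), so t ≡ 7·0 = 0 ≡ 0 (mod 9).
    Then x = 227 + 616·0 = 227, valid modulo lcm(616, 9) = 5544: x ≡ 227 (mod 5544).
Verify against each original: 227 mod 8 = 3, 227 mod 7 = 3, 227 mod 11 = 7, 227 mod 9 = 2.

x ≡ 227 (mod 5544).


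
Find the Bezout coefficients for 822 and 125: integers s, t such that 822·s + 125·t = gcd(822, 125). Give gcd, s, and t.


Euclidean algorithm on (822, 125) — divide until remainder is 0:
  822 = 6 · 125 + 72
  125 = 1 · 72 + 53
  72 = 1 · 53 + 19
  53 = 2 · 19 + 15
  19 = 1 · 15 + 4
  15 = 3 · 4 + 3
  4 = 1 · 3 + 1
  3 = 3 · 1 + 0
gcd(822, 125) = 1.
Track Bezout coefficients alongside the remainders: start with r₀ = 822 = a·1 + b·0 (s = 1, t = 0) and r₁ = 125 = a·0 + b·1 (s = 0, t = 1); each new remainder r_{k+1} = r_{k-1} − q_k·r_k inherits s_{k+1} = s_{k-1} − q_k·s_k, t_{k+1} = t_{k-1} − q_k·t_k, so r_k = a·s_k + b·t_k at every step:
  q = 6: r = 72, s = 1 − 6·0 = 1, t = 0 − 6·1 = -6  (check: 822·1 + 125·(-6) = 72)
  q = 1: r = 53, s = 0 − 1·1 = -1, t = 1 − 1·(-6) = 7  (check: 822·(-1) + 125·7 = 53)
  q = 1: r = 19, s = 1 − 1·(-1) = 2, t = -6 − 1·7 = -13  (check: 822·2 + 125·(-13) = 19)
  q = 2: r = 15, s = -1 − 2·2 = -5, t = 7 − 2·(-13) = 33  (check: 822·(-5) + 125·33 = 15)
  q = 1: r = 4, s = 2 − 1·(-5) = 7, t = -13 − 1·33 = -46  (check: 822·7 + 125·(-46) = 4)
  q = 3: r = 3, s = -5 − 3·7 = -26, t = 33 − 3·(-46) = 171  (check: 822·(-26) + 125·171 = 3)
  q = 1: r = 1, s = 7 − 1·(-26) = 33, t = -46 − 1·171 = -217  (check: 822·33 + 125·(-217) = 1)
The row with r = 1 (the gcd) gives the Bezout coefficients s = 33, t = -217.
Result: 822 · (33) + 125 · (-217) = 1.

gcd(822, 125) = 1; s = 33, t = -217 (check: 822·33 + 125·(-217) = 1).


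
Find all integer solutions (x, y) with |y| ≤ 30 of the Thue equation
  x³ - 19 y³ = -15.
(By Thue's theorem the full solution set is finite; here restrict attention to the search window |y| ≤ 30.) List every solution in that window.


The equation is x³ - 19y³ = -15. For fixed y, x³ = 19·y³ − 15, so a solution requires the RHS to be a perfect cube.
Strategy: iterate y from -30 to 30, compute RHS = 19·y³ − 15, and check whether it is a (positive or negative) perfect cube.
Check small values of y:
  y = 0: RHS = -15 is not a perfect cube.
  y = 1: RHS = 4 is not a perfect cube.
  y = -1: RHS = -34 is not a perfect cube.
  y = 2: RHS = 137 is not a perfect cube.
  y = -2: RHS = -167 is not a perfect cube.
  y = 3: RHS = 498 is not a perfect cube.
  y = -3: RHS = -528 is not a perfect cube.
Continuing the search up to |y| = 30 finds no solutions either.
No (x, y) in the scanned range satisfies the equation.

No integer solutions with |y| ≤ 30.


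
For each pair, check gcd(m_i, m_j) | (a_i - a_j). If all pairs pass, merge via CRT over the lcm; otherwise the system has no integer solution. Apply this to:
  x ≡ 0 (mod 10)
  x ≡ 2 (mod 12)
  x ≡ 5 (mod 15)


Moduli 10, 12, 15 are not pairwise coprime, so CRT works modulo lcm(m_i) when all pairwise compatibility conditions hold.
Pairwise compatibility: gcd(m_i, m_j) must divide a_i - a_j for every pair.
Merge one congruence at a time:
  Start: x ≡ 0 (mod 10).
  Combine with x ≡ 2 (mod 12): gcd(10, 12) = 2; 2 - 0 = 2, which IS divisible by 2, so compatible.
    Write x = 0 + 10·t and substitute into x ≡ 2 (mod 12): 10·t ≡ 2 − 0 = 2 (mod 12).
    Divide the congruence (and modulus) by g = 2: 5·t ≡ 1 (mod 6).
    The inverse of 5 mod 6 is 5 (since 5·5 = 25 = 4·6 + 1), so t ≡ 5·1 = 5 ≡ 5 (mod 6).
    Then x = 0 + 10·5 = 50, valid modulo lcm(10, 12) = 60: x ≡ 50 (mod 60).
  Combine with x ≡ 5 (mod 15): gcd(60, 15) = 15; 5 - 50 = -45, which IS divisible by 15, so compatible.
    Write x = 50 + 60·t and substitute into x ≡ 5 (mod 15): 60·t ≡ 5 − 50 = -45 (mod 15).
    Divide the congruence (and modulus) by g = 15: 4·t ≡ -3 (mod 1).
    Modulo 1 every t works; take t = 0.
    Then x = 50 + 60·0 = 50, valid modulo lcm(60, 15) = 60: x ≡ 50 (mod 60).
Verify: 50 mod 10 = 0, 50 mod 12 = 2, 50 mod 15 = 5.

x ≡ 50 (mod 60).


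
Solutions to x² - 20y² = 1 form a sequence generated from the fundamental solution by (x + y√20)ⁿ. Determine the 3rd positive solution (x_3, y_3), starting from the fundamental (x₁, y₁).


Step 1: Find the fundamental solution (x₁, y₁) of x² - 20y² = 1.
  Expand √20 as a continued fraction. a₀ = ⌊√20⌋ = 4; iterate m_{k+1} = d_k·a_k − m_k, d_{k+1} = (20 − m_{k+1}²)/d_k, a_{k+1} = ⌊(a₀ + m_{k+1})/d_{k+1}⌋ (starting m₀ = 0, d₀ = 1), with convergents p_k = a_k·p_{k-1} + p_{k-2}, q_k = a_k·q_{k-1} + q_{k-2} (p₋₁ = 1, q₋₁ = 0):
  k = 0: a₀ = 4; p₀/q₀ = 4/1; p₀² − 20·q₀² = 16 − 20 = -4.
  k = 1: m = 4, d = 4, a = ⌊(4 + 4)/4⌋ = 2; p/q = (2·4 + 1)/(2·1 + 0) = 9/2; p² − 20·q² = 81 − 80 = 1.
  The first convergent with p² − 20·q² = 1 gives the fundamental solution (x₁, y₁) = (9, 2).
Step 2: Apply the recurrence (x_{n+1}, y_{n+1}) = (x₁x_n + 20y₁y_n, x₁y_n + y₁x_n) repeatedly.
  From (x_1, y_1) = (9, 2): x_2 = 9·9 + 20·2·2 = 161; y_2 = 9·2 + 2·9 = 36.
  From (x_2, y_2) = (161, 36): x_3 = 9·161 + 20·2·36 = 2889; y_3 = 9·36 + 2·161 = 646.
Step 3: Verify x_3² - 20·y_3² = 8346321 - 8346320 = 1 (should be 1). ✓

(x_1, y_1) = (9, 2); (x_3, y_3) = (2889, 646).


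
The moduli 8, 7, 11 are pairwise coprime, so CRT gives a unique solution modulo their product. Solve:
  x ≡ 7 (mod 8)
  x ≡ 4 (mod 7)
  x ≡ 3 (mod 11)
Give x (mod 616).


Moduli 8, 7, 11 are pairwise coprime; by CRT there is a unique solution modulo M = 8 · 7 · 11 = 616.
Solve pairwise, accumulating the modulus:
  Start with x ≡ 7 (mod 8).
  Combine with x ≡ 4 (mod 7): since gcd(8, 7) = 1, we get a unique residue mod 56.
    Write x = 7 + 8·t and substitute into x ≡ 4 (mod 7): 8·t ≡ 4 − 7 = -3 (mod 7).
    Reduce coefficients mod 7: 1·t ≡ 4 (mod 7).
    So t ≡ 4 (mod 7).
    Then x = 7 + 8·4 = 39, valid modulo lcm(8, 7) = 56: x ≡ 39 (mod 56).
  Combine with x ≡ 3 (mod 11): since gcd(56, 11) = 1, we get a unique residue mod 616.
    Write x = 39 + 56·t and substitute into x ≡ 3 (mod 11): 56·t ≡ 3 − 39 = -36 (mod 11).
    Reduce coefficients mod 11: 1·t ≡ 8 (mod 11).
    So t ≡ 8 (mod 11).
    Then x = 39 + 56·8 = 487, valid modulo lcm(56, 11) = 616: x ≡ 487 (mod 616).
Verify: 487 mod 8 = 7 ✓, 487 mod 7 = 4 ✓, 487 mod 11 = 3 ✓.

x ≡ 487 (mod 616).


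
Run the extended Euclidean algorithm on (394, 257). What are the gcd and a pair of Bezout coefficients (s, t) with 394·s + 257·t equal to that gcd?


Euclidean algorithm on (394, 257) — divide until remainder is 0:
  394 = 1 · 257 + 137
  257 = 1 · 137 + 120
  137 = 1 · 120 + 17
  120 = 7 · 17 + 1
  17 = 17 · 1 + 0
gcd(394, 257) = 1.
Track Bezout coefficients alongside the remainders: start with r₀ = 394 = a·1 + b·0 (s = 1, t = 0) and r₁ = 257 = a·0 + b·1 (s = 0, t = 1); each new remainder r_{k+1} = r_{k-1} − q_k·r_k inherits s_{k+1} = s_{k-1} − q_k·s_k, t_{k+1} = t_{k-1} − q_k·t_k, so r_k = a·s_k + b·t_k at every step:
  q = 1: r = 137, s = 1 − 1·0 = 1, t = 0 − 1·1 = -1  (check: 394·1 + 257·(-1) = 137)
  q = 1: r = 120, s = 0 − 1·1 = -1, t = 1 − 1·(-1) = 2  (check: 394·(-1) + 257·2 = 120)
  q = 1: r = 17, s = 1 − 1·(-1) = 2, t = -1 − 1·2 = -3  (check: 394·2 + 257·(-3) = 17)
  q = 7: r = 1, s = -1 − 7·2 = -15, t = 2 − 7·(-3) = 23  (check: 394·(-15) + 257·23 = 1)
The row with r = 1 (the gcd) gives the Bezout coefficients s = -15, t = 23.
Result: 394 · (-15) + 257 · (23) = 1.

gcd(394, 257) = 1; s = -15, t = 23 (check: 394·(-15) + 257·23 = 1).


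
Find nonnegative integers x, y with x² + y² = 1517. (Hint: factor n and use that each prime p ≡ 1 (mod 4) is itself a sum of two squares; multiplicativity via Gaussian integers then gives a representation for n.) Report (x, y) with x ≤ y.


Step 1: Factor n = 1517 = 37 · 41.
Step 2: Check the mod-4 condition on each prime factor: 37 ≡ 1 (mod 4), exponent 1; 41 ≡ 1 (mod 4), exponent 1.
All primes ≡ 3 (mod 4) appear to even exponent (or don't appear), so by the two-squares theorem n IS expressible as a sum of two squares.
Step 3: Build a representation. Here n = 37 · 41 is a product of primes ≡ 1 (mod 4). Each prime p ≡ 1 (mod 4) is itself a sum of two squares; find a² by testing p − a² for a perfect square:
  37: 37 − 1² = 36 = 6² ⇒ 37 = 1² + 6².
  41: 41 − 1² = 40, 41 − 2² = 37, 41 − 3² = 32, 41 − 4² = 25 = 5² ⇒ 41 = 4² + 5².
  Combine using the Brahmagupta–Fibonacci identity (a² + b²)(c² + d²) = (ac − bd)² + (ad + bc)² = (ac + bd)² + (ad − bc)²:
  37 · 41 = 1517: from (1² + 6²)(4² + 5²), take (1·4 − 6·5, 1·5 + 6·4) = (4 − 30, 5 + 24) = (-26, 29); dropping signs (only squares matter) gives (26, 29); check 26² + 29² = 676 + 841 = 1517 ✓.
Step 4: Order so x ≤ y and verify: 26² + 29² = 676 + 841 = 1517 = n. ✓

n = 1517 = 26² + 29² (one valid representation with x ≤ y).


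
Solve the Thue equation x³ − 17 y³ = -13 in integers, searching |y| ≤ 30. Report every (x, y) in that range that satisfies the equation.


The equation is x³ - 17y³ = -13. For fixed y, x³ = 17·y³ − 13, so a solution requires the RHS to be a perfect cube.
Strategy: iterate y from -30 to 30, compute RHS = 17·y³ − 13, and check whether it is a (positive or negative) perfect cube.
Check small values of y:
  y = 0: RHS = -13 is not a perfect cube.
  y = 1: RHS = 4 is not a perfect cube.
  y = -1: RHS = -30 is not a perfect cube.
  y = 2: RHS = 123 is not a perfect cube.
  y = -2: RHS = -149 is not a perfect cube.
  y = 3: RHS = 446 is not a perfect cube.
  y = -3: RHS = -472 is not a perfect cube.
Continuing the search up to |y| = 30 finds no solutions either.
No (x, y) in the scanned range satisfies the equation.

No integer solutions with |y| ≤ 30.


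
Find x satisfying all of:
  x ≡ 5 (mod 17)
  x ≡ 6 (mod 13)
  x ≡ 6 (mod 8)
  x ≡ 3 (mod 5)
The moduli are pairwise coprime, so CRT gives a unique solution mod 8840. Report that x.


Product of moduli M = 17 · 13 · 8 · 5 = 8840.
Merge one congruence at a time:
  Start: x ≡ 5 (mod 17).
  Combine with x ≡ 6 (mod 13); new modulus lcm = 221.
    Write x = 5 + 17·t and substitute into x ≡ 6 (mod 13): 17·t ≡ 6 − 5 = 1 (mod 13).
    Reduce coefficients mod 13: 4·t ≡ 1 (mod 13).
    The inverse of 4 mod 13 is 10 (since 4·10 = 40 = 3·13 + 1), so t ≡ 10·1 = 10 ≡ 10 (mod 13).
    Then x = 5 + 17·10 = 175, valid modulo lcm(17, 13) = 221: x ≡ 175 (mod 221).
  Combine with x ≡ 6 (mod 8); new modulus lcm = 1768.
    Write x = 175 + 221·t and substitute into x ≡ 6 (mod 8): 221·t ≡ 6 − 175 = -169 (mod 8).
    Reduce coefficients mod 8: 5·t ≡ 7 (mod 8).
    The inverse of 5 mod 8 is 5 (since 5·5 = 25 = 3·8 + 1), so t ≡ 5·7 = 35 ≡ 3 (mod 8).
    Then x = 175 + 221·3 = 838, valid modulo lcm(221, 8) = 1768: x ≡ 838 (mod 1768).
  Combine with x ≡ 3 (mod 5); new modulus lcm = 8840.
    Write x = 838 + 1768·t and substitute into x ≡ 3 (mod 5): 1768·t ≡ 3 − 838 = -835 (mod 5).
    Reduce coefficients mod 5: 3·t ≡ 0 (mod 5).
    The inverse of 3 mod 5 is 2 (since 3·2 = 6 = 1·5 + 1), so t ≡ 2·0 = 0 ≡ 0 (mod 5).
    Then x = 838 + 1768·0 = 838, valid modulo lcm(1768, 5) = 8840: x ≡ 838 (mod 8840).
Verify against each original: 838 mod 17 = 5, 838 mod 13 = 6, 838 mod 8 = 6, 838 mod 5 = 3.

x ≡ 838 (mod 8840).


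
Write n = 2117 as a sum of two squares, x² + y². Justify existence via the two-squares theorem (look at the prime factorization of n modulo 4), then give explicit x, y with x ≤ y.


Step 1: Factor n = 2117 = 29 · 73.
Step 2: Check the mod-4 condition on each prime factor: 29 ≡ 1 (mod 4), exponent 1; 73 ≡ 1 (mod 4), exponent 1.
All primes ≡ 3 (mod 4) appear to even exponent (or don't appear), so by the two-squares theorem n IS expressible as a sum of two squares.
Step 3: Build a representation. Here n = 29 · 73 is a product of primes ≡ 1 (mod 4). Each prime p ≡ 1 (mod 4) is itself a sum of two squares; find a² by testing p − a² for a perfect square:
  29: 29 − 1² = 28, 29 − 2² = 25 = 5² ⇒ 29 = 2² + 5².
  73: 73 − 1² = 72, 73 − 2² = 69, 73 − 3² = 64 = 8² ⇒ 73 = 3² + 8².
  Combine using the Brahmagupta–Fibonacci identity (a² + b²)(c² + d²) = (ac − bd)² + (ad + bc)² = (ac + bd)² + (ad − bc)²:
  29 · 73 = 2117: from (2² + 5²)(3² + 8²), take (2·3 − 5·8, 2·8 + 5·3) = (6 − 40, 16 + 15) = (-34, 31); dropping signs (only squares matter) gives (34, 31); check 34² + 31² = 1156 + 961 = 2117 ✓.
Step 4: Order so x ≤ y and verify: 31² + 34² = 961 + 1156 = 2117 = n. ✓

n = 2117 = 31² + 34² (one valid representation with x ≤ y).


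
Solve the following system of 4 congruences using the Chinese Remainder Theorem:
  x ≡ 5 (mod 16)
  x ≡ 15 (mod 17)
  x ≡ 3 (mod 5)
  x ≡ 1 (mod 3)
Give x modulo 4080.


Product of moduli M = 16 · 17 · 5 · 3 = 4080.
Merge one congruence at a time:
  Start: x ≡ 5 (mod 16).
  Combine with x ≡ 15 (mod 17); new modulus lcm = 272.
    Write x = 5 + 16·t and substitute into x ≡ 15 (mod 17): 16·t ≡ 15 − 5 = 10 (mod 17).
    The inverse of 16 mod 17 is 16 (since 16·16 = 256 = 15·17 + 1), so t ≡ 16·10 = 160 ≡ 7 (mod 17).
    Then x = 5 + 16·7 = 117, valid modulo lcm(16, 17) = 272: x ≡ 117 (mod 272).
  Combine with x ≡ 3 (mod 5); new modulus lcm = 1360.
    Write x = 117 + 272·t and substitute into x ≡ 3 (mod 5): 272·t ≡ 3 − 117 = -114 (mod 5).
    Reduce coefficients mod 5: 2·t ≡ 1 (mod 5).
    The inverse of 2 mod 5 is 3 (since 2·3 = 6 = 1·5 + 1), so t ≡ 3·1 = 3 ≡ 3 (mod 5).
    Then x = 117 + 272·3 = 933, valid modulo lcm(272, 5) = 1360: x ≡ 933 (mod 1360).
  Combine with x ≡ 1 (mod 3); new modulus lcm = 4080.
    Write x = 933 + 1360·t and substitute into x ≡ 1 (mod 3): 1360·t ≡ 1 − 933 = -932 (mod 3).
    Reduce coefficients mod 3: 1·t ≡ 1 (mod 3).
    So t ≡ 1 (mod 3).
    Then x = 933 + 1360·1 = 2293, valid modulo lcm(1360, 3) = 4080: x ≡ 2293 (mod 4080).
Verify against each original: 2293 mod 16 = 5, 2293 mod 17 = 15, 2293 mod 5 = 3, 2293 mod 3 = 1.

x ≡ 2293 (mod 4080).


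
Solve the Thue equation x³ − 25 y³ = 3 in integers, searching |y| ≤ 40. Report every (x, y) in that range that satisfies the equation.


The equation is x³ - 25y³ = 3. For fixed y, x³ = 25·y³ + 3, so a solution requires the RHS to be a perfect cube.
Strategy: iterate y from -40 to 40, compute RHS = 25·y³ + 3, and check whether it is a (positive or negative) perfect cube.
Check small values of y:
  y = 0: RHS = 3 is not a perfect cube.
  y = 1: RHS = 28 is not a perfect cube.
  y = -1: RHS = -22 is not a perfect cube.
  y = 2: RHS = 203 is not a perfect cube.
  y = -2: RHS = -197 is not a perfect cube.
  y = 3: RHS = 678 is not a perfect cube.
  y = -3: RHS = -672 is not a perfect cube.
Continuing the search up to |y| = 40 finds no solutions either.
No (x, y) in the scanned range satisfies the equation.

No integer solutions with |y| ≤ 40.


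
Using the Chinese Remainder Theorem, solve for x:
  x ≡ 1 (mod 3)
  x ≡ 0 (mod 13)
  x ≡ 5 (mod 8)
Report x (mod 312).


Moduli 3, 13, 8 are pairwise coprime; by CRT there is a unique solution modulo M = 3 · 13 · 8 = 312.
Solve pairwise, accumulating the modulus:
  Start with x ≡ 1 (mod 3).
  Combine with x ≡ 0 (mod 13): since gcd(3, 13) = 1, we get a unique residue mod 39.
    Write x = 1 + 3·t and substitute into x ≡ 0 (mod 13): 3·t ≡ 0 − 1 = -1 (mod 13).
    Reduce coefficients mod 13: 3·t ≡ 12 (mod 13).
    The inverse of 3 mod 13 is 9 (since 3·9 = 27 = 2·13 + 1), so t ≡ 9·12 = 108 ≡ 4 (mod 13).
    Then x = 1 + 3·4 = 13, valid modulo lcm(3, 13) = 39: x ≡ 13 (mod 39).
  Combine with x ≡ 5 (mod 8): since gcd(39, 8) = 1, we get a unique residue mod 312.
    Write x = 13 + 39·t and substitute into x ≡ 5 (mod 8): 39·t ≡ 5 − 13 = -8 (mod 8).
    Reduce coefficients mod 8: 7·t ≡ 0 (mod 8).
    The inverse of 7 mod 8 is 7 (since 7·7 = 49 = 6·8 + 1), so t ≡ 7·0 = 0 ≡ 0 (mod 8).
    Then x = 13 + 39·0 = 13, valid modulo lcm(39, 8) = 312: x ≡ 13 (mod 312).
Verify: 13 mod 3 = 1 ✓, 13 mod 13 = 0 ✓, 13 mod 8 = 5 ✓.

x ≡ 13 (mod 312).


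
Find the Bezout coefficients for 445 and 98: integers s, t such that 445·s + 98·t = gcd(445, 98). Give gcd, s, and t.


Euclidean algorithm on (445, 98) — divide until remainder is 0:
  445 = 4 · 98 + 53
  98 = 1 · 53 + 45
  53 = 1 · 45 + 8
  45 = 5 · 8 + 5
  8 = 1 · 5 + 3
  5 = 1 · 3 + 2
  3 = 1 · 2 + 1
  2 = 2 · 1 + 0
gcd(445, 98) = 1.
Track Bezout coefficients alongside the remainders: start with r₀ = 445 = a·1 + b·0 (s = 1, t = 0) and r₁ = 98 = a·0 + b·1 (s = 0, t = 1); each new remainder r_{k+1} = r_{k-1} − q_k·r_k inherits s_{k+1} = s_{k-1} − q_k·s_k, t_{k+1} = t_{k-1} − q_k·t_k, so r_k = a·s_k + b·t_k at every step:
  q = 4: r = 53, s = 1 − 4·0 = 1, t = 0 − 4·1 = -4  (check: 445·1 + 98·(-4) = 53)
  q = 1: r = 45, s = 0 − 1·1 = -1, t = 1 − 1·(-4) = 5  (check: 445·(-1) + 98·5 = 45)
  q = 1: r = 8, s = 1 − 1·(-1) = 2, t = -4 − 1·5 = -9  (check: 445·2 + 98·(-9) = 8)
  q = 5: r = 5, s = -1 − 5·2 = -11, t = 5 − 5·(-9) = 50  (check: 445·(-11) + 98·50 = 5)
  q = 1: r = 3, s = 2 − 1·(-11) = 13, t = -9 − 1·50 = -59  (check: 445·13 + 98·(-59) = 3)
  q = 1: r = 2, s = -11 − 1·13 = -24, t = 50 − 1·(-59) = 109  (check: 445·(-24) + 98·109 = 2)
  q = 1: r = 1, s = 13 − 1·(-24) = 37, t = -59 − 1·109 = -168  (check: 445·37 + 98·(-168) = 1)
The row with r = 1 (the gcd) gives the Bezout coefficients s = 37, t = -168.
Result: 445 · (37) + 98 · (-168) = 1.

gcd(445, 98) = 1; s = 37, t = -168 (check: 445·37 + 98·(-168) = 1).


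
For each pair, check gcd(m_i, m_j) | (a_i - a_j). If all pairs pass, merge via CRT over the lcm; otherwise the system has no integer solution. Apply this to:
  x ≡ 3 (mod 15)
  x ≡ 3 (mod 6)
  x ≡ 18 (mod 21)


Moduli 15, 6, 21 are not pairwise coprime, so CRT works modulo lcm(m_i) when all pairwise compatibility conditions hold.
Pairwise compatibility: gcd(m_i, m_j) must divide a_i - a_j for every pair.
Merge one congruence at a time:
  Start: x ≡ 3 (mod 15).
  Combine with x ≡ 3 (mod 6): gcd(15, 6) = 3; 3 - 3 = 0, which IS divisible by 3, so compatible.
    Write x = 3 + 15·t and substitute into x ≡ 3 (mod 6): 15·t ≡ 3 − 3 = 0 (mod 6).
    Divide the congruence (and modulus) by g = 3: 5·t ≡ 0 (mod 2).
    Reduce coefficients mod 2: 1·t ≡ 0 (mod 2).
    So t ≡ 0 (mod 2).
    Then x = 3 + 15·0 = 3, valid modulo lcm(15, 6) = 30: x ≡ 3 (mod 30).
  Combine with x ≡ 18 (mod 21): gcd(30, 21) = 3; 18 - 3 = 15, which IS divisible by 3, so compatible.
    Write x = 3 + 30·t and substitute into x ≡ 18 (mod 21): 30·t ≡ 18 − 3 = 15 (mod 21).
    Divide the congruence (and modulus) by g = 3: 10·t ≡ 5 (mod 7).
    Reduce coefficients mod 7: 3·t ≡ 5 (mod 7).
    The inverse of 3 mod 7 is 5 (since 3·5 = 15 = 2·7 + 1), so t ≡ 5·5 = 25 ≡ 4 (mod 7).
    Then x = 3 + 30·4 = 123, valid modulo lcm(30, 21) = 210: x ≡ 123 (mod 210).
Verify: 123 mod 15 = 3, 123 mod 6 = 3, 123 mod 21 = 18.

x ≡ 123 (mod 210).


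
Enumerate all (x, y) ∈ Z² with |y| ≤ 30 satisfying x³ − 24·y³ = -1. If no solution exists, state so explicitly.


The equation is x³ - 24y³ = -1. For fixed y, x³ = 24·y³ − 1, so a solution requires the RHS to be a perfect cube.
Strategy: iterate y from -30 to 30, compute RHS = 24·y³ − 1, and check whether it is a (positive or negative) perfect cube.
Check small values of y:
  y = 0: RHS = -1 = (-1)³ ⇒ x = -1 works.
  y = 1: RHS = 23 is not a perfect cube.
  y = -1: RHS = -25 is not a perfect cube.
  y = 2: RHS = 191 is not a perfect cube.
  y = -2: RHS = -193 is not a perfect cube.
  y = 3: RHS = 647 is not a perfect cube.
  y = -3: RHS = -649 is not a perfect cube.
Continuing the search up to |y| = 30 finds no further solutions beyond those listed.
Collected solutions: (-1, 0).

Solutions (with |y| ≤ 30): (-1, 0).


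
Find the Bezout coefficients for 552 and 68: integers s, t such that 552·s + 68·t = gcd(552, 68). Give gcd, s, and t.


Euclidean algorithm on (552, 68) — divide until remainder is 0:
  552 = 8 · 68 + 8
  68 = 8 · 8 + 4
  8 = 2 · 4 + 0
gcd(552, 68) = 4.
Track Bezout coefficients alongside the remainders: start with r₀ = 552 = a·1 + b·0 (s = 1, t = 0) and r₁ = 68 = a·0 + b·1 (s = 0, t = 1); each new remainder r_{k+1} = r_{k-1} − q_k·r_k inherits s_{k+1} = s_{k-1} − q_k·s_k, t_{k+1} = t_{k-1} − q_k·t_k, so r_k = a·s_k + b·t_k at every step:
  q = 8: r = 8, s = 1 − 8·0 = 1, t = 0 − 8·1 = -8  (check: 552·1 + 68·(-8) = 8)
  q = 8: r = 4, s = 0 − 8·1 = -8, t = 1 − 8·(-8) = 65  (check: 552·(-8) + 68·65 = 4)
The row with r = 4 (the gcd) gives the Bezout coefficients s = -8, t = 65.
Result: 552 · (-8) + 68 · (65) = 4.

gcd(552, 68) = 4; s = -8, t = 65 (check: 552·(-8) + 68·65 = 4).


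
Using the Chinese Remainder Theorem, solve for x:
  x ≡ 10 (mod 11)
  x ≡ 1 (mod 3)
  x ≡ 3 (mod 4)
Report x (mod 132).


Moduli 11, 3, 4 are pairwise coprime; by CRT there is a unique solution modulo M = 11 · 3 · 4 = 132.
Solve pairwise, accumulating the modulus:
  Start with x ≡ 10 (mod 11).
  Combine with x ≡ 1 (mod 3): since gcd(11, 3) = 1, we get a unique residue mod 33.
    Write x = 10 + 11·t and substitute into x ≡ 1 (mod 3): 11·t ≡ 1 − 10 = -9 (mod 3).
    Reduce coefficients mod 3: 2·t ≡ 0 (mod 3).
    The inverse of 2 mod 3 is 2 (since 2·2 = 4 = 1·3 + 1), so t ≡ 2·0 = 0 ≡ 0 (mod 3).
    Then x = 10 + 11·0 = 10, valid modulo lcm(11, 3) = 33: x ≡ 10 (mod 33).
  Combine with x ≡ 3 (mod 4): since gcd(33, 4) = 1, we get a unique residue mod 132.
    Write x = 10 + 33·t and substitute into x ≡ 3 (mod 4): 33·t ≡ 3 − 10 = -7 (mod 4).
    Reduce coefficients mod 4: 1·t ≡ 1 (mod 4).
    So t ≡ 1 (mod 4).
    Then x = 10 + 33·1 = 43, valid modulo lcm(33, 4) = 132: x ≡ 43 (mod 132).
Verify: 43 mod 11 = 10 ✓, 43 mod 3 = 1 ✓, 43 mod 4 = 3 ✓.

x ≡ 43 (mod 132).
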